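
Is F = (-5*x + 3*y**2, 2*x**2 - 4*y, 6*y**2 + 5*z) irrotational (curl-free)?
No, ∇×F = (12*y, 0, 4*x - 6*y)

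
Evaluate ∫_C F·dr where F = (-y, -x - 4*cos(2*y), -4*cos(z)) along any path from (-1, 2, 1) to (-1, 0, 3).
-2 + 2*sin(4) - 4*sin(3) + 4*sin(1)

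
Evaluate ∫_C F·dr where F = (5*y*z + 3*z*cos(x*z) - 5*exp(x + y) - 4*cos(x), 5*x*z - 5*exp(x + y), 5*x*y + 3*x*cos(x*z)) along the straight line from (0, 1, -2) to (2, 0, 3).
-5*exp(2) - 4*sin(2) + 3*sin(6) + 5*E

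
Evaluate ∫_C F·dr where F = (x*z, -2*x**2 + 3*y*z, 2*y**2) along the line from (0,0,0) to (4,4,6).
448/3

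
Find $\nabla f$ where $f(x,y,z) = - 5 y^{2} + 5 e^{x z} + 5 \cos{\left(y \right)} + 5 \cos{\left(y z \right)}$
(5*z*exp(x*z), -10*y - 5*z*sin(y*z) - 5*sin(y), 5*x*exp(x*z) - 5*y*sin(y*z))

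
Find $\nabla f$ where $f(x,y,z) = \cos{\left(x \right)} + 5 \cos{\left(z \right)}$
(-sin(x), 0, -5*sin(z))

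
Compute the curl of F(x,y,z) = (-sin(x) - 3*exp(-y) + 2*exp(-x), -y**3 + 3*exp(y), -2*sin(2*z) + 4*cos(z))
(0, 0, -3*exp(-y))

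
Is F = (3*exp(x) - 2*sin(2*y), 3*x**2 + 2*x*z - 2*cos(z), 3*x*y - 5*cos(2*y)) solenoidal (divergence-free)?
No, ∇·F = 3*exp(x)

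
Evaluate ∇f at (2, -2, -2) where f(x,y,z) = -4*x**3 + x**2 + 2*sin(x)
(-44 + 2*cos(2), 0, 0)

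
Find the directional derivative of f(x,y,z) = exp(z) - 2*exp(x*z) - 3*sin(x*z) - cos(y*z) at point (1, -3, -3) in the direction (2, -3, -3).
3*sqrt(22)*(9*exp(3)*cos(3) + 5 + 6*exp(3)*sin(9))*exp(-3)/22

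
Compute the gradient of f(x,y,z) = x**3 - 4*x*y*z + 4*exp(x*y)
(3*x**2 - 4*y*z + 4*y*exp(x*y), 4*x*(-z + exp(x*y)), -4*x*y)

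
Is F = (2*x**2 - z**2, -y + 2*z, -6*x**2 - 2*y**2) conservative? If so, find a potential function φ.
No, ∇×F = (-4*y - 2, 12*x - 2*z, 0) ≠ 0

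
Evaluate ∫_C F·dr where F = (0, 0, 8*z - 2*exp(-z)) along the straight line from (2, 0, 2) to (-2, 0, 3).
-2*exp(-2) + 2*exp(-3) + 20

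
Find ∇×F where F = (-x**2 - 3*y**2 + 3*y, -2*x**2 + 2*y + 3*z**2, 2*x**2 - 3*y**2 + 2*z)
(-6*y - 6*z, -4*x, -4*x + 6*y - 3)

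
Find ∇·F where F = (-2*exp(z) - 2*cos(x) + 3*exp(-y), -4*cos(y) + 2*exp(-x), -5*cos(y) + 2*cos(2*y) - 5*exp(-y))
2*sin(x) + 4*sin(y)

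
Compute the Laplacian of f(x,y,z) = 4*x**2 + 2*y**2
12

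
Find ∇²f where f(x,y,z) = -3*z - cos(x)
cos(x)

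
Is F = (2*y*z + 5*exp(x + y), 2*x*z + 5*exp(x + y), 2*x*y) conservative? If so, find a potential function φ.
Yes, F is conservative. φ = 2*x*y*z + 5*exp(x + y)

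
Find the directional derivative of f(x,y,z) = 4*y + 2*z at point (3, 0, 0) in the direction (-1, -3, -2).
-8*sqrt(14)/7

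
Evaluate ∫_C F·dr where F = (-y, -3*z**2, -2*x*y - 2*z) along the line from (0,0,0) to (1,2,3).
-32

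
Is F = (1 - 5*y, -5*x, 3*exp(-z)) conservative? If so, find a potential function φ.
Yes, F is conservative. φ = -5*x*y + x - 3*exp(-z)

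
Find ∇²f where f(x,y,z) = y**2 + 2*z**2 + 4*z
6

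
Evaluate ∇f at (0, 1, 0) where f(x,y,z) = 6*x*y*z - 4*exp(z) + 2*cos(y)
(0, -2*sin(1), -4)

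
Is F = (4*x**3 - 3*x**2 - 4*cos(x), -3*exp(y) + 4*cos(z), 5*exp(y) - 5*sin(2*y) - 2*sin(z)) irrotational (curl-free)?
No, ∇×F = (5*exp(y) + 4*sin(z) - 10*cos(2*y), 0, 0)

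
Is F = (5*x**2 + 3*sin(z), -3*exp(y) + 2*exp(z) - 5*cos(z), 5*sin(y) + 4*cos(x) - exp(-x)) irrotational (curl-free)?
No, ∇×F = (-2*exp(z) - 5*sin(z) + 5*cos(y), 4*sin(x) + 3*cos(z) - exp(-x), 0)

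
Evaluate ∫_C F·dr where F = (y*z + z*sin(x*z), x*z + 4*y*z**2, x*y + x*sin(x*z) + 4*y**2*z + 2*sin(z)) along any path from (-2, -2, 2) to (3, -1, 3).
-31 + 2*cos(2) + cos(4) - cos(9) - 2*cos(3)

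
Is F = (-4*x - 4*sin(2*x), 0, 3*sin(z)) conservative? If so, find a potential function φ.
Yes, F is conservative. φ = -2*x**2 + 2*cos(2*x) - 3*cos(z)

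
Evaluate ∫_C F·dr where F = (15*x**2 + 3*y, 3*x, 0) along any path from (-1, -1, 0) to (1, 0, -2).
7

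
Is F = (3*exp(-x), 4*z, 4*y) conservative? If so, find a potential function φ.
Yes, F is conservative. φ = 4*y*z - 3*exp(-x)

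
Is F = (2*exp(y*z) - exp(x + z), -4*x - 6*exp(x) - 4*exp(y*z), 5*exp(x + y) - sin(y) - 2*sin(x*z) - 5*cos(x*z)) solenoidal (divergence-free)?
No, ∇·F = 5*x*sin(x*z) - 2*x*cos(x*z) - 4*z*exp(y*z) - exp(x + z)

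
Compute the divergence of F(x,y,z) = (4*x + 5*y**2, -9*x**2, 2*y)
4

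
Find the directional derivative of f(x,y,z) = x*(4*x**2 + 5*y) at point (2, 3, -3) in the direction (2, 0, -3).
126*sqrt(13)/13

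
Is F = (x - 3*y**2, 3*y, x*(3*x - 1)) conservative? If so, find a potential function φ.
No, ∇×F = (0, 1 - 6*x, 6*y) ≠ 0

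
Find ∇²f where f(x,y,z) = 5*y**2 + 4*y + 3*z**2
16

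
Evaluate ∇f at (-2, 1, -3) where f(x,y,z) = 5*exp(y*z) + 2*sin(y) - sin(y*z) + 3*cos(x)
(3*sin(2), 3*cos(3) - 15*exp(-3) + 2*cos(1), 5*exp(-3) - cos(3))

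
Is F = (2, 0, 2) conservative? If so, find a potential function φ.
Yes, F is conservative. φ = 2*x + 2*z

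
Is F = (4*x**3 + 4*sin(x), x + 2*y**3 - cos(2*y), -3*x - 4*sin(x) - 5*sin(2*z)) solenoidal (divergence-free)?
No, ∇·F = 12*x**2 + 6*y**2 + 2*sin(2*y) + 4*cos(x) - 10*cos(2*z)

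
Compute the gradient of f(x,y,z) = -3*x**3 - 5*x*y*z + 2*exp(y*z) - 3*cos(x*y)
(-9*x**2 - 5*y*z + 3*y*sin(x*y), -5*x*z + 3*x*sin(x*y) + 2*z*exp(y*z), y*(-5*x + 2*exp(y*z)))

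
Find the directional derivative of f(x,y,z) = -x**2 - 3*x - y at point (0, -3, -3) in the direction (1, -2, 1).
-sqrt(6)/6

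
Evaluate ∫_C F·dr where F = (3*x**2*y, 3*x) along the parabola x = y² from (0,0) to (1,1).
13/7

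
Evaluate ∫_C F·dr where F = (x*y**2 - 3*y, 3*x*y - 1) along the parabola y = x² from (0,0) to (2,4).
556/15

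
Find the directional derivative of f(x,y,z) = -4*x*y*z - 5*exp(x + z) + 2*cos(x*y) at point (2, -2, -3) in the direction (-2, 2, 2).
8*sqrt(3)*(sin(4) + 8)/3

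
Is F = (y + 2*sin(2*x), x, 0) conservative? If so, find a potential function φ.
Yes, F is conservative. φ = x*y - cos(2*x)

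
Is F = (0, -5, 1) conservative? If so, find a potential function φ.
Yes, F is conservative. φ = -5*y + z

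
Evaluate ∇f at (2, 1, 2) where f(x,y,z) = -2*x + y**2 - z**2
(-2, 2, -4)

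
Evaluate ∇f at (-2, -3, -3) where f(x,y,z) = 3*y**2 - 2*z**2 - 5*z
(0, -18, 7)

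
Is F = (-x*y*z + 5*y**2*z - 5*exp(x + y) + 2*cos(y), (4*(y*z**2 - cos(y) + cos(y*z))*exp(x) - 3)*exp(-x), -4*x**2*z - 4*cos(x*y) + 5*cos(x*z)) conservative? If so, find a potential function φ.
No, ∇×F = (4*x*sin(x*y) - 8*y*z + 4*y*sin(y*z), -x*y + 8*x*z + 5*y**2 - 4*y*sin(x*y) + 5*z*sin(x*z), x*z - 10*y*z + 5*exp(x + y) + 2*sin(y) + 3*exp(-x)) ≠ 0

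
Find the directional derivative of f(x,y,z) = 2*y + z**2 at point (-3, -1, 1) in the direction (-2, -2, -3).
-10*sqrt(17)/17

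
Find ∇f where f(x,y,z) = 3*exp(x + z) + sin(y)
(3*exp(x + z), cos(y), 3*exp(x + z))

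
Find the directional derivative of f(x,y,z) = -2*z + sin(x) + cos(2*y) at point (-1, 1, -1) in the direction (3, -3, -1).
sqrt(19)*(3*cos(1) + 2 + 6*sin(2))/19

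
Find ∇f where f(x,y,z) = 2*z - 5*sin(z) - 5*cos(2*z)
(0, 0, 10*sin(2*z) - 5*cos(z) + 2)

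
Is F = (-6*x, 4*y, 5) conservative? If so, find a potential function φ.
Yes, F is conservative. φ = -3*x**2 + 2*y**2 + 5*z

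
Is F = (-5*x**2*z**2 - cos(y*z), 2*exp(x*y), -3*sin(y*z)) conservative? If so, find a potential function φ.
No, ∇×F = (-3*z*cos(y*z), -10*x**2*z + y*sin(y*z), 2*y*exp(x*y) - z*sin(y*z)) ≠ 0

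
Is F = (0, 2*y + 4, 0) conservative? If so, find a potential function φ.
Yes, F is conservative. φ = y*(y + 4)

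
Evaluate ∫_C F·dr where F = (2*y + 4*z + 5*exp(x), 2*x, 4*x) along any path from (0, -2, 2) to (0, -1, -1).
0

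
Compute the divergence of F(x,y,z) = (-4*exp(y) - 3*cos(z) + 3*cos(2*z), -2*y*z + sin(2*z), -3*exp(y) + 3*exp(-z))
-2*z - 3*exp(-z)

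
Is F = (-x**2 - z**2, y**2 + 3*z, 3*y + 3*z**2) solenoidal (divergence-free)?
No, ∇·F = -2*x + 2*y + 6*z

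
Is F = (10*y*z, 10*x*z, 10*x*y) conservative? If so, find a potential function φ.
Yes, F is conservative. φ = 10*x*y*z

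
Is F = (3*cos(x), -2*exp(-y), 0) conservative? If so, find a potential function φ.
Yes, F is conservative. φ = 3*sin(x) + 2*exp(-y)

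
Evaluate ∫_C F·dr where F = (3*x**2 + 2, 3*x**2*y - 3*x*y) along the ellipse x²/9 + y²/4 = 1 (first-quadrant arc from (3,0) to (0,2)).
-18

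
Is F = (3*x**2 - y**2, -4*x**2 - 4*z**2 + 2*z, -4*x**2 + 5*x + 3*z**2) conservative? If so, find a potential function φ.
No, ∇×F = (8*z - 2, 8*x - 5, -8*x + 2*y) ≠ 0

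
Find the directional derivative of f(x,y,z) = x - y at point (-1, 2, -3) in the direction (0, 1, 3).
-sqrt(10)/10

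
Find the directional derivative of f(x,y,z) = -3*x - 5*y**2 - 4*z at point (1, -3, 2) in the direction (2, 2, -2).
31*sqrt(3)/3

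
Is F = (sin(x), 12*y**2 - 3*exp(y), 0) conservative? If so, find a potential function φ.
Yes, F is conservative. φ = 4*y**3 - 3*exp(y) - cos(x)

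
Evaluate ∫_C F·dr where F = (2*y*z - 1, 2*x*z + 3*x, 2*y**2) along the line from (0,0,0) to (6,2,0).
12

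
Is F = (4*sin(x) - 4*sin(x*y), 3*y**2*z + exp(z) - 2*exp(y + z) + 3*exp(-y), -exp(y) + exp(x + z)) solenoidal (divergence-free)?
No, ∇·F = ((6*y*z - 4*y*cos(x*y) + exp(x + z) - 2*exp(y + z) + 4*cos(x))*exp(y) - 3)*exp(-y)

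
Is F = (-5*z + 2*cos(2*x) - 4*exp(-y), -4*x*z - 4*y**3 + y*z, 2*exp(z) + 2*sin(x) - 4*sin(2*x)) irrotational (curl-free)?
No, ∇×F = (4*x - y, -2*cos(x) + 8*cos(2*x) - 5, -4*z - 4*exp(-y))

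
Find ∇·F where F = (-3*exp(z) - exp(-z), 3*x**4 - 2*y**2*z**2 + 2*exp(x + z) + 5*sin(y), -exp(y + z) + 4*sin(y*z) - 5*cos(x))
-4*y*z**2 + 4*y*cos(y*z) - exp(y + z) + 5*cos(y)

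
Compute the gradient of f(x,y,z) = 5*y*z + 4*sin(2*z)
(0, 5*z, 5*y + 8*cos(2*z))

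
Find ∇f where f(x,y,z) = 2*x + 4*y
(2, 4, 0)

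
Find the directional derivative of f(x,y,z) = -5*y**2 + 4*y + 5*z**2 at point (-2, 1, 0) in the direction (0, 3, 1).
-9*sqrt(10)/5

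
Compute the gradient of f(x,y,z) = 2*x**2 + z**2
(4*x, 0, 2*z)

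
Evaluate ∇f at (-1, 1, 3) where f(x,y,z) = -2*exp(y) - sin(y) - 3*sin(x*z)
(-9*cos(3), -2*E - cos(1), 3*cos(3))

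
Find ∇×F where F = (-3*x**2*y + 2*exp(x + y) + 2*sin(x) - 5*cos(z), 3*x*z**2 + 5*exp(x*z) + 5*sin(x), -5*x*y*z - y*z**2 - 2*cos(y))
(-11*x*z - 5*x*exp(x*z) - z**2 + 2*sin(y), 5*y*z + 5*sin(z), 3*x**2 + 3*z**2 + 5*z*exp(x*z) - 2*exp(x + y) + 5*cos(x))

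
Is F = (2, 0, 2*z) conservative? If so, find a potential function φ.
Yes, F is conservative. φ = 2*x + z**2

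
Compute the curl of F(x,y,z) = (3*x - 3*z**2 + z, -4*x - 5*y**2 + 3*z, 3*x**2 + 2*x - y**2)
(-2*y - 3, -6*x - 6*z - 1, -4)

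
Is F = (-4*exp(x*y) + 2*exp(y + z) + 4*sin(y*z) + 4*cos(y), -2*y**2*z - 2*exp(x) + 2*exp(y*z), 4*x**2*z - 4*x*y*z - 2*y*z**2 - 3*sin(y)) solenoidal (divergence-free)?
No, ∇·F = 4*x**2 - 4*x*y - 8*y*z - 4*y*exp(x*y) + 2*z*exp(y*z)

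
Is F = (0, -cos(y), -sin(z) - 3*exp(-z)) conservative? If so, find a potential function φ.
Yes, F is conservative. φ = -sin(y) + cos(z) + 3*exp(-z)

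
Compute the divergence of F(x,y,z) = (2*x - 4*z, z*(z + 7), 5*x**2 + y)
2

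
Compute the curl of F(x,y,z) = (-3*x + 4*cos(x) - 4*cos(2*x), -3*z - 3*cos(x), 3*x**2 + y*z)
(z + 3, -6*x, 3*sin(x))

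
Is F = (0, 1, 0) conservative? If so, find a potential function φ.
Yes, F is conservative. φ = y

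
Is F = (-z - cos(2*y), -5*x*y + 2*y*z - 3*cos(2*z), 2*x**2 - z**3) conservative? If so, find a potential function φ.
No, ∇×F = (-2*y - 6*sin(2*z), -4*x - 1, -5*y - 2*sin(2*y)) ≠ 0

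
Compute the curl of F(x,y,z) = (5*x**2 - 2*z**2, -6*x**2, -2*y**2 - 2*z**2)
(-4*y, -4*z, -12*x)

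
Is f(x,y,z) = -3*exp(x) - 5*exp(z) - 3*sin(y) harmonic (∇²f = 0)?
No, ∇²f = -3*exp(x) - 5*exp(z) + 3*sin(y)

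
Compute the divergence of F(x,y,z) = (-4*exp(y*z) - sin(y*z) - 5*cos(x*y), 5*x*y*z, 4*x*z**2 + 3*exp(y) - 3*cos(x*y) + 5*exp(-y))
13*x*z + 5*y*sin(x*y)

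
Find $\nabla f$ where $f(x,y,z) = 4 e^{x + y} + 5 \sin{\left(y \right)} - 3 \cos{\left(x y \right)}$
(3*y*sin(x*y) + 4*exp(x + y), 3*x*sin(x*y) + 4*exp(x + y) + 5*cos(y), 0)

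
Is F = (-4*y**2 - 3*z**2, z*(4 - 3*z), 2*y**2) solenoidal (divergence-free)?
Yes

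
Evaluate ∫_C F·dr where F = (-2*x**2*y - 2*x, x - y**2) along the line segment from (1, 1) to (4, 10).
-624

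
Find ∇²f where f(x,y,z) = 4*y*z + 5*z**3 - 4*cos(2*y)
30*z + 16*cos(2*y)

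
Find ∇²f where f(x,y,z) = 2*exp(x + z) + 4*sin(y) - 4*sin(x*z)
4*x**2*sin(x*z) + 4*z**2*sin(x*z) + 4*exp(x + z) - 4*sin(y)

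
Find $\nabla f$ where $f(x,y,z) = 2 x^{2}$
(4*x, 0, 0)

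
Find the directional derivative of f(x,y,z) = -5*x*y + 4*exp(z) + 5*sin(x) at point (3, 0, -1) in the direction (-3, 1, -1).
sqrt(11)*(-4 - 15*E*(cos(3) + 1))*exp(-1)/11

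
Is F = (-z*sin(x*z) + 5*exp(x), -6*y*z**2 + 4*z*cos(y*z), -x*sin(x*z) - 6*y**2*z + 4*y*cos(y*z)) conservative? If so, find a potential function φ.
Yes, F is conservative. φ = -3*y**2*z**2 + 5*exp(x) + 4*sin(y*z) + cos(x*z)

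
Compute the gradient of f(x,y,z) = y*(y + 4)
(0, 2*y + 4, 0)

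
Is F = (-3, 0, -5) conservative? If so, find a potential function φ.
Yes, F is conservative. φ = -3*x - 5*z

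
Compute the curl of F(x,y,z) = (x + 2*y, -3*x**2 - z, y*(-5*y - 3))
(-10*y - 2, 0, -6*x - 2)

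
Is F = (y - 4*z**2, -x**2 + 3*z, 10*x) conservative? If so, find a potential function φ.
No, ∇×F = (-3, -8*z - 10, -2*x - 1) ≠ 0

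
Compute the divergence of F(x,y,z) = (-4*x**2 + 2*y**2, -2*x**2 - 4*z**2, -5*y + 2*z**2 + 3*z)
-8*x + 4*z + 3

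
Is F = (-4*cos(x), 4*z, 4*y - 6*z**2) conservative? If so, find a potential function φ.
Yes, F is conservative. φ = 4*y*z - 2*z**3 - 4*sin(x)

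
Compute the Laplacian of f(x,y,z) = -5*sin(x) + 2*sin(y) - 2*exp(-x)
5*sin(x) - 2*sin(y) - 2*exp(-x)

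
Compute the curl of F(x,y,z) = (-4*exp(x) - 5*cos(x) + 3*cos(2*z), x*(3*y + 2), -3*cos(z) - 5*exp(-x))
(0, -6*sin(2*z) - 5*exp(-x), 3*y + 2)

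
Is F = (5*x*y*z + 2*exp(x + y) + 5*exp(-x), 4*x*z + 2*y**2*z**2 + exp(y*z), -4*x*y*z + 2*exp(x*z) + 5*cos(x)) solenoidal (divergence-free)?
No, ∇·F = -4*x*y + 2*x*exp(x*z) + 4*y*z**2 + 5*y*z + z*exp(y*z) + 2*exp(x + y) - 5*exp(-x)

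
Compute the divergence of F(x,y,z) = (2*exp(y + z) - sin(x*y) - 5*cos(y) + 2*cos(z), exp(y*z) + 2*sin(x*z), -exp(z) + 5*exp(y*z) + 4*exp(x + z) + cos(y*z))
5*y*exp(y*z) - y*sin(y*z) - y*cos(x*y) + z*exp(y*z) - exp(z) + 4*exp(x + z)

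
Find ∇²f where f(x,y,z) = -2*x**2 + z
-4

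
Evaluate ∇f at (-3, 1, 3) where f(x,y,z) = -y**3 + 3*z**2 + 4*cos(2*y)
(0, -8*sin(2) - 3, 18)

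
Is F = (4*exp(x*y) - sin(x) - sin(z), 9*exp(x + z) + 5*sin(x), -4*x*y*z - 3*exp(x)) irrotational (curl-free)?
No, ∇×F = (-4*x*z - 9*exp(x + z), 4*y*z + 3*exp(x) - cos(z), -4*x*exp(x*y) + 9*exp(x + z) + 5*cos(x))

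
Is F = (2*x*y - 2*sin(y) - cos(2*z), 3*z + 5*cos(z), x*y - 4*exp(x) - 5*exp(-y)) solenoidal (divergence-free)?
No, ∇·F = 2*y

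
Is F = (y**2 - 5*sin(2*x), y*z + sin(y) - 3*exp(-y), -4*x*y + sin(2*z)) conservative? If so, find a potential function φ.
No, ∇×F = (-4*x - y, 4*y, -2*y) ≠ 0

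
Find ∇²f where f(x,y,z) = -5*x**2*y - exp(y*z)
-y**2*exp(y*z) - 10*y - z**2*exp(y*z)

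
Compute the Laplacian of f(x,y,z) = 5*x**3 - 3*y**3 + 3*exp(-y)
30*x - 18*y + 3*exp(-y)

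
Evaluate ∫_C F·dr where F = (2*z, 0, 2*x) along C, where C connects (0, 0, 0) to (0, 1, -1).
0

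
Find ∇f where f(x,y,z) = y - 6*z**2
(0, 1, -12*z)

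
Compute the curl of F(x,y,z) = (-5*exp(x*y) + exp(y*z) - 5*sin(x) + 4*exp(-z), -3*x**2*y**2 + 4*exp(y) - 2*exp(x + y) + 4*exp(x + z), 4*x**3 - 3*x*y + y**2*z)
(-3*x + 2*y*z - 4*exp(x + z), -12*x**2 + y*exp(y*z) + 3*y - 4*exp(-z), -6*x*y**2 + 5*x*exp(x*y) - z*exp(y*z) - 2*exp(x + y) + 4*exp(x + z))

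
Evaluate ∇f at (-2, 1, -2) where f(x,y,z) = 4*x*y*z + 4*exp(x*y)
(-8 + 4*exp(-2), 16 - 8*exp(-2), -8)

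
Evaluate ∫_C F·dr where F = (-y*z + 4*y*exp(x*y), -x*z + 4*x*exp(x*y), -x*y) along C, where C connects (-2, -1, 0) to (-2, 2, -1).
-4*exp(2) - 4 + 4*exp(-4)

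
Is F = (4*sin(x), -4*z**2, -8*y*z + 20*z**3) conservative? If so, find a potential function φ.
Yes, F is conservative. φ = -4*y*z**2 + 5*z**4 - 4*cos(x)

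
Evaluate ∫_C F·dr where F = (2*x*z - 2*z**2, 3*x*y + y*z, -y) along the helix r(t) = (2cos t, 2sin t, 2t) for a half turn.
-56 + 2*pi + 16*pi**2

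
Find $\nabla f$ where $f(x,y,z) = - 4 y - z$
(0, -4, -1)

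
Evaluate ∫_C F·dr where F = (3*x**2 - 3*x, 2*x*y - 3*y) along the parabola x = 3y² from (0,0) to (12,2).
1530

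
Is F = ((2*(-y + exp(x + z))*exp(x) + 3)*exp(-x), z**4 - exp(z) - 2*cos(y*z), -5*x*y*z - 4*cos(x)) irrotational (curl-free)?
No, ∇×F = (-5*x*z - 2*y*sin(y*z) - 4*z**3 + exp(z), 5*y*z + 2*exp(x + z) - 4*sin(x), 2)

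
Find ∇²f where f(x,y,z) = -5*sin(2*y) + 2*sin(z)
20*sin(2*y) - 2*sin(z)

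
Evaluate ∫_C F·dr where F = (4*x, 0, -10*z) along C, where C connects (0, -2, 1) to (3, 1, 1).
18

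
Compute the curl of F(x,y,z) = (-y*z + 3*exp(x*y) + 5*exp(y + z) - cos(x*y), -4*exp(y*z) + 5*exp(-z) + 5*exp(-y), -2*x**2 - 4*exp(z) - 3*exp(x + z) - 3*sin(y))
(4*y*exp(y*z) - 3*cos(y) + 5*exp(-z), 4*x - y + 3*exp(x + z) + 5*exp(y + z), -3*x*exp(x*y) - x*sin(x*y) + z - 5*exp(y + z))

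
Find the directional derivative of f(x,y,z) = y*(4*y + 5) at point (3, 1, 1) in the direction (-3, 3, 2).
39*sqrt(22)/22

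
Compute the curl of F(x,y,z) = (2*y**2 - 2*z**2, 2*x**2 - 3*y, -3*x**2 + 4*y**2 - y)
(8*y - 1, 6*x - 4*z, 4*x - 4*y)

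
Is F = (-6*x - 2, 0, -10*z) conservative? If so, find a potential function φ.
Yes, F is conservative. φ = -3*x**2 - 2*x - 5*z**2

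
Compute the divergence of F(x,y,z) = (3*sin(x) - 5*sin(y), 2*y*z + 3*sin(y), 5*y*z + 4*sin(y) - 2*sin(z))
5*y + 2*z + 3*cos(x) + 3*cos(y) - 2*cos(z)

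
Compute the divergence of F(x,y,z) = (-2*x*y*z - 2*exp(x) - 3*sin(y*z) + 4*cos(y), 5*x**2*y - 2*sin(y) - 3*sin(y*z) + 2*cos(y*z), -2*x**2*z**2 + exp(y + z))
-4*x**2*z + 5*x**2 - 2*y*z - 2*z*sin(y*z) - 3*z*cos(y*z) - 2*exp(x) + exp(y + z) - 2*cos(y)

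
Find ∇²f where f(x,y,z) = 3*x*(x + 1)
6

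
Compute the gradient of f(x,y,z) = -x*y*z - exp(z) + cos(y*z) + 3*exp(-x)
(-y*z - 3*exp(-x), -z*(x + sin(y*z)), -x*y - y*sin(y*z) - exp(z))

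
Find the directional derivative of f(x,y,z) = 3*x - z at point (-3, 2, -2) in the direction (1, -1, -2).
5*sqrt(6)/6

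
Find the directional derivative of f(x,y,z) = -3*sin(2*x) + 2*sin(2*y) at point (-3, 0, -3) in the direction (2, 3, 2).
12*sqrt(17)*(1 - cos(6))/17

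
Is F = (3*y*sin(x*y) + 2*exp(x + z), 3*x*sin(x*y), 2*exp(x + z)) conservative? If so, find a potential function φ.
Yes, F is conservative. φ = 2*exp(x + z) - 3*cos(x*y)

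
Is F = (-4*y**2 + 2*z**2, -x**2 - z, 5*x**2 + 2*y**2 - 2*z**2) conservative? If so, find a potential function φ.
No, ∇×F = (4*y + 1, -10*x + 4*z, -2*x + 8*y) ≠ 0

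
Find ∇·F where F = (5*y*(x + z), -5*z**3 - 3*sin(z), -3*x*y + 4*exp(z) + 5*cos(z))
5*y + 4*exp(z) - 5*sin(z)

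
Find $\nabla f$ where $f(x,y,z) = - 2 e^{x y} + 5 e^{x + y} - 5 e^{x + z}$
(-2*y*exp(x*y) + 5*exp(x + y) - 5*exp(x + z), -2*x*exp(x*y) + 5*exp(x + y), -5*exp(x + z))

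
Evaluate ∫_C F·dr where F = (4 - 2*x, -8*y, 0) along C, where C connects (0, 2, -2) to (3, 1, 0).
15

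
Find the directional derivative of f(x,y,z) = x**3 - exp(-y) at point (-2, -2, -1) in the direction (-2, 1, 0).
sqrt(5)*(-24 + exp(2))/5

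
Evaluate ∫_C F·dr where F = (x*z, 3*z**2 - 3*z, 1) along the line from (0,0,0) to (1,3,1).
-1/6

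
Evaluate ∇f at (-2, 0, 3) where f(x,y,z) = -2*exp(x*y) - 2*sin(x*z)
(-6*cos(6), 4, 4*cos(6))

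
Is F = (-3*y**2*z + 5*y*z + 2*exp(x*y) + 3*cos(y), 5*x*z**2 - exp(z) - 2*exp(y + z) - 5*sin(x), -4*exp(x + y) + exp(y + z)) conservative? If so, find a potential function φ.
No, ∇×F = (-10*x*z + exp(z) - 4*exp(x + y) + 3*exp(y + z), -3*y**2 + 5*y + 4*exp(x + y), -2*x*exp(x*y) + 6*y*z + 5*z**2 - 5*z + 3*sin(y) - 5*cos(x)) ≠ 0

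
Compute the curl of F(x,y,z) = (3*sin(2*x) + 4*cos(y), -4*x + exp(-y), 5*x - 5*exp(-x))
(0, -5 - 5*exp(-x), 4*sin(y) - 4)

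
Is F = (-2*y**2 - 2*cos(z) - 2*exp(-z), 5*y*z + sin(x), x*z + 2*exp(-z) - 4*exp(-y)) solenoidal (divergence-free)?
No, ∇·F = x + 5*z - 2*exp(-z)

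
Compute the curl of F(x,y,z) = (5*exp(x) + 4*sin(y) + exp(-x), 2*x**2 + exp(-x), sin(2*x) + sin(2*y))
(2*cos(2*y), -2*cos(2*x), 4*x - 4*cos(y) - exp(-x))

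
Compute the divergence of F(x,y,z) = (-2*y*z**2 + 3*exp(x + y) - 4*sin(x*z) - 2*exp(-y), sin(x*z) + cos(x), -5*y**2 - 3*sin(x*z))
-3*x*cos(x*z) - 4*z*cos(x*z) + 3*exp(x + y)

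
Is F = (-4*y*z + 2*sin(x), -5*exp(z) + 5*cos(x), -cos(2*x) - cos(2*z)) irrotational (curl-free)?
No, ∇×F = (5*exp(z), -4*y - 2*sin(2*x), 4*z - 5*sin(x))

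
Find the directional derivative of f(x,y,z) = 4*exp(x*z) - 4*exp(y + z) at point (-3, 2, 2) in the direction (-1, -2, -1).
sqrt(6)*(2/3 + 2*exp(10))*exp(-6)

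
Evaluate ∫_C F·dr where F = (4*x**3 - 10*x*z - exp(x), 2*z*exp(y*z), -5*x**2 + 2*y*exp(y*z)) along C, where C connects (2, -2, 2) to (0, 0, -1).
-2*exp(-4) + exp(2) + 25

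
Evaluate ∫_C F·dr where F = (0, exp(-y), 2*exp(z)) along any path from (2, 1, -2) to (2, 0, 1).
(-exp(2) - 2 + E + 2*exp(3))*exp(-2)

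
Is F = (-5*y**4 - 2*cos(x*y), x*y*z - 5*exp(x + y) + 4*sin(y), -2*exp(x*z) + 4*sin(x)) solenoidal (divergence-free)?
No, ∇·F = x*z - 2*x*exp(x*z) + 2*y*sin(x*y) - 5*exp(x + y) + 4*cos(y)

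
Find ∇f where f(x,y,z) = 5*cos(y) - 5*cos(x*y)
(5*y*sin(x*y), 5*x*sin(x*y) - 5*sin(y), 0)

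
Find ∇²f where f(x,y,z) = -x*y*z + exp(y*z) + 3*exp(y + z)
y**2*exp(y*z) + z**2*exp(y*z) + 6*exp(y + z)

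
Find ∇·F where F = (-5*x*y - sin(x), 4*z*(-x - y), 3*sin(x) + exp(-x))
-5*y - 4*z - cos(x)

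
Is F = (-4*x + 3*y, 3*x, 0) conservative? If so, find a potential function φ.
Yes, F is conservative. φ = x*(-2*x + 3*y)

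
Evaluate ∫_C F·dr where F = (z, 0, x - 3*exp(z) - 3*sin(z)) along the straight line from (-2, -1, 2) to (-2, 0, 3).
-3*exp(3) + 3*cos(3) - 2 - 3*cos(2) + 3*exp(2)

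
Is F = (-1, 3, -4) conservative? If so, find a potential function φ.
Yes, F is conservative. φ = -x + 3*y - 4*z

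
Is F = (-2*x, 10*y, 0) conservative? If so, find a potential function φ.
Yes, F is conservative. φ = -x**2 + 5*y**2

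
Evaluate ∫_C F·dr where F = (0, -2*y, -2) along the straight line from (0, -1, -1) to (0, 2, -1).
-3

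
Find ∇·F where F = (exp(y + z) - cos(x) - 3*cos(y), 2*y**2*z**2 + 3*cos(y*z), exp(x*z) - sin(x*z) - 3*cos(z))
x*exp(x*z) - x*cos(x*z) + 4*y*z**2 - 3*z*sin(y*z) + sin(x) + 3*sin(z)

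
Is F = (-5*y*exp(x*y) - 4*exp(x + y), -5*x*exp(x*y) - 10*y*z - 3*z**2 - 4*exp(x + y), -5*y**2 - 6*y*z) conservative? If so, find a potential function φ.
Yes, F is conservative. φ = -5*y**2*z - 3*y*z**2 - 5*exp(x*y) - 4*exp(x + y)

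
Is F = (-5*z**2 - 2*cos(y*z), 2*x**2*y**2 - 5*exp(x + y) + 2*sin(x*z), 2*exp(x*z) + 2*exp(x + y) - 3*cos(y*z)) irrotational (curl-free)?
No, ∇×F = (-2*x*cos(x*z) + 3*z*sin(y*z) + 2*exp(x + y), 2*y*sin(y*z) - 2*z*exp(x*z) - 10*z - 2*exp(x + y), 4*x*y**2 - 2*z*sin(y*z) + 2*z*cos(x*z) - 5*exp(x + y))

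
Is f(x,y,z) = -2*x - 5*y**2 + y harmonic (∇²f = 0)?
No, ∇²f = -10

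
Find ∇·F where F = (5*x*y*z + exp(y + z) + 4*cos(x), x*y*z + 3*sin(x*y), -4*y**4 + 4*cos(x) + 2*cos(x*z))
x*z - 2*x*sin(x*z) + 3*x*cos(x*y) + 5*y*z - 4*sin(x)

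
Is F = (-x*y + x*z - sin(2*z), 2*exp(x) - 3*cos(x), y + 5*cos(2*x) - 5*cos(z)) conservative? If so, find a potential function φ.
No, ∇×F = (1, x + 10*sin(2*x) - 2*cos(2*z), x + 2*exp(x) + 3*sin(x)) ≠ 0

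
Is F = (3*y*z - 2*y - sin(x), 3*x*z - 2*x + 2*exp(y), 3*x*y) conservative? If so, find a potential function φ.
Yes, F is conservative. φ = 3*x*y*z - 2*x*y + 2*exp(y) + cos(x)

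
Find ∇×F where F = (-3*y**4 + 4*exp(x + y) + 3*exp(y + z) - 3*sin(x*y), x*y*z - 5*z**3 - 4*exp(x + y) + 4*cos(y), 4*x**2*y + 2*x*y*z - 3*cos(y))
(4*x**2 - x*y + 2*x*z + 15*z**2 + 3*sin(y), -8*x*y - 2*y*z + 3*exp(y + z), 3*x*cos(x*y) + 12*y**3 + y*z - 8*exp(x + y) - 3*exp(y + z))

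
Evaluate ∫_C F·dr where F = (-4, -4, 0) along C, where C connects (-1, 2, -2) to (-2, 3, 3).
0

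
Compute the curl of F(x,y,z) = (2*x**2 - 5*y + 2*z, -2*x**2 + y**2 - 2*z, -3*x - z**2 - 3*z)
(2, 5, 5 - 4*x)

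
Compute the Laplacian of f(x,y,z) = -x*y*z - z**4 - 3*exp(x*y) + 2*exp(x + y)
-3*x**2*exp(x*y) - 3*y**2*exp(x*y) - 12*z**2 + 4*exp(x + y)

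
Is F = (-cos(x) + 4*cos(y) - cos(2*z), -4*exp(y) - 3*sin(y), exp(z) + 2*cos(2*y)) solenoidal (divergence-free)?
No, ∇·F = -4*exp(y) + exp(z) + sin(x) - 3*cos(y)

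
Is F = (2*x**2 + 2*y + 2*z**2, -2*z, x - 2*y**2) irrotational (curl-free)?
No, ∇×F = (2 - 4*y, 4*z - 1, -2)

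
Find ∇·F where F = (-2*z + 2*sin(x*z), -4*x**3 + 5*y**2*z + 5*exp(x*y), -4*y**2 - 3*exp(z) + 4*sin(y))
5*x*exp(x*y) + 10*y*z + 2*z*cos(x*z) - 3*exp(z)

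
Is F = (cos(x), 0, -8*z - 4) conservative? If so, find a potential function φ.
Yes, F is conservative. φ = -4*z**2 - 4*z + sin(x)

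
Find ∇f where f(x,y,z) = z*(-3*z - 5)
(0, 0, -6*z - 5)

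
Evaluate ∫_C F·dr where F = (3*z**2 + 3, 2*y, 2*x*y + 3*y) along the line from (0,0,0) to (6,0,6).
234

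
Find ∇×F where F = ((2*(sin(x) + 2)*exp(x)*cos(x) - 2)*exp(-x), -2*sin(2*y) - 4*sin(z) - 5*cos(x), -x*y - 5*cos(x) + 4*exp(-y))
(-x + 4*cos(z) - 4*exp(-y), y - 5*sin(x), 5*sin(x))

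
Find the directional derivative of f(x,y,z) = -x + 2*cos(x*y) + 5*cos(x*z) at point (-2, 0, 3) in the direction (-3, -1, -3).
3*sqrt(19)*(1 - 5*sin(6))/19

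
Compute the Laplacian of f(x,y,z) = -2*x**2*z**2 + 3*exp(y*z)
-4*x**2 + 3*y**2*exp(y*z) + 3*z**2*exp(y*z) - 4*z**2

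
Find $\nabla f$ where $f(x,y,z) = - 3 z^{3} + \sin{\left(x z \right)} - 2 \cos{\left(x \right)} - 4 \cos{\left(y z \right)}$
(z*cos(x*z) + 2*sin(x), 4*z*sin(y*z), x*cos(x*z) + 4*y*sin(y*z) - 9*z**2)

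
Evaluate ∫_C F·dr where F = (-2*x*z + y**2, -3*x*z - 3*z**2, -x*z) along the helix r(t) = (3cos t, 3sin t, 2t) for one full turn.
54*pi*(-pi - 3)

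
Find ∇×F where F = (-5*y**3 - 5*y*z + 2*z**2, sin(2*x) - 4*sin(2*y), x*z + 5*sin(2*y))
(10*cos(2*y), -5*y + 3*z, 15*y**2 + 5*z + 2*cos(2*x))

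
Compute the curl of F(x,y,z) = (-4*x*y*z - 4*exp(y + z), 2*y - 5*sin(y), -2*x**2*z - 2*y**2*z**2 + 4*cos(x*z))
(-4*y*z**2, -4*x*y + 4*x*z + 4*z*sin(x*z) - 4*exp(y + z), 4*x*z + 4*exp(y + z))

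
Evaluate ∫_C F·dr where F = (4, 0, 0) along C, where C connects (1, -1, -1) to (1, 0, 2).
0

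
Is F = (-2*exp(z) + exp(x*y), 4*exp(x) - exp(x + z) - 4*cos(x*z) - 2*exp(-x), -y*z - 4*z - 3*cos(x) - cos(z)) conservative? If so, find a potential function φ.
No, ∇×F = (-4*x*sin(x*z) - z + exp(x + z), -2*exp(z) - 3*sin(x), -x*exp(x*y) + 4*z*sin(x*z) + 4*exp(x) - exp(x + z) + 2*exp(-x)) ≠ 0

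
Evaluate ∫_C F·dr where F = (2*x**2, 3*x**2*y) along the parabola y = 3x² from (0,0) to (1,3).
29/3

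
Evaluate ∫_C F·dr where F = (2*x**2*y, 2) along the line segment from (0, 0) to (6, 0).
0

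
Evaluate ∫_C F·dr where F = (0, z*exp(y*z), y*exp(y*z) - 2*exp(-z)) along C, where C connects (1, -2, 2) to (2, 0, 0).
-2*exp(-2) - exp(-4) + 3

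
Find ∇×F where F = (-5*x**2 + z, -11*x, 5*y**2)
(10*y, 1, -11)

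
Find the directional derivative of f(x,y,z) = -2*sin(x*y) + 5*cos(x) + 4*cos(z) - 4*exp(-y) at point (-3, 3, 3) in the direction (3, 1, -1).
sqrt(11)*(4 + 19*exp(3)*sin(3) - 12*exp(3)*cos(9))*exp(-3)/11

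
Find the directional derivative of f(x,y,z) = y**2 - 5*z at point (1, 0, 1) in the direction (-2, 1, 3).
-15*sqrt(14)/14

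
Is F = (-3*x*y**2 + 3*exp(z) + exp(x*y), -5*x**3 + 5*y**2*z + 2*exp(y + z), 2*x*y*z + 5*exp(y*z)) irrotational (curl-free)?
No, ∇×F = (2*x*z - 5*y**2 + 5*z*exp(y*z) - 2*exp(y + z), -2*y*z + 3*exp(z), x*(-15*x + 6*y - exp(x*y)))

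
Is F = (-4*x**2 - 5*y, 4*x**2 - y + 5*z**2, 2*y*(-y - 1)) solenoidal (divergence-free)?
No, ∇·F = -8*x - 1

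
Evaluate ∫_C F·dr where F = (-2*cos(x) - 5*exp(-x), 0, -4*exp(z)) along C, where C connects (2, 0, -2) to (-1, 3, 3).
-4*exp(3) - exp(-2) + 2*sin(1) + 2*sin(2) + 5*E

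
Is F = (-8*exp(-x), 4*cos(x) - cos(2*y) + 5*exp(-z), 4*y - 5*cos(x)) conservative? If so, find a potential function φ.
No, ∇×F = (4 + 5*exp(-z), -5*sin(x), -4*sin(x)) ≠ 0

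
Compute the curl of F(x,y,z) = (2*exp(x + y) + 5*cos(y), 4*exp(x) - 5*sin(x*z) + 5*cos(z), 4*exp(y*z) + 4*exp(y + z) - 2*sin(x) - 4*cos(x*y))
(4*x*sin(x*y) + 5*x*cos(x*z) + 4*z*exp(y*z) + 4*exp(y + z) + 5*sin(z), -4*y*sin(x*y) + 2*cos(x), -5*z*cos(x*z) + 4*exp(x) - 2*exp(x + y) + 5*sin(y))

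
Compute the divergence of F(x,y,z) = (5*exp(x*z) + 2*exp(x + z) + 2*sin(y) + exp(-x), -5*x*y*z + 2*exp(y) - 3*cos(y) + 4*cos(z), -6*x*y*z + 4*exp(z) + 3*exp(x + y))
-6*x*y - 5*x*z + 5*z*exp(x*z) + 2*exp(y) + 4*exp(z) + 2*exp(x + z) + 3*sin(y) - exp(-x)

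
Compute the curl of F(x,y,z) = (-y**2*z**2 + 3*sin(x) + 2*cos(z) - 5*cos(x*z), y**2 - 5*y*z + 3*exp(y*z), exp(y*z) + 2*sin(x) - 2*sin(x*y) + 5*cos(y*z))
(-2*x*cos(x*y) - 3*y*exp(y*z) + 5*y + z*exp(y*z) - 5*z*sin(y*z), 5*x*sin(x*z) - 2*y**2*z + 2*y*cos(x*y) - 2*sin(z) - 2*cos(x), 2*y*z**2)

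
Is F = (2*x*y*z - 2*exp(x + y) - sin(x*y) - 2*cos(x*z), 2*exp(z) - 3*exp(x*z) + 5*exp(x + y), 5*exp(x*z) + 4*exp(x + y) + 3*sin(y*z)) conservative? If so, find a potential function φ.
No, ∇×F = (3*x*exp(x*z) + 3*z*cos(y*z) - 2*exp(z) + 4*exp(x + y), 2*x*y + 2*x*sin(x*z) - 5*z*exp(x*z) - 4*exp(x + y), -2*x*z + x*cos(x*y) - 3*z*exp(x*z) + 7*exp(x + y)) ≠ 0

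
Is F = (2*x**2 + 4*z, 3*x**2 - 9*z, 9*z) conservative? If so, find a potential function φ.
No, ∇×F = (9, 4, 6*x) ≠ 0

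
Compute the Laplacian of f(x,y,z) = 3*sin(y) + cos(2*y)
-3*sin(y) - 4*cos(2*y)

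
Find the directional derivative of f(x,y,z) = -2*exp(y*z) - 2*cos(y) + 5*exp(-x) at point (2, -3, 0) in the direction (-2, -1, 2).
2*sin(3)/3 + 10*exp(-2)/3 + 4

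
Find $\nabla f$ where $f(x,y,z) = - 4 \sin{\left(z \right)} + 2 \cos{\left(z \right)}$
(0, 0, -2*sin(z) - 4*cos(z))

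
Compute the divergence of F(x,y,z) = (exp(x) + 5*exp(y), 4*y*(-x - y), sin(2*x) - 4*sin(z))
-4*x - 8*y + exp(x) - 4*cos(z)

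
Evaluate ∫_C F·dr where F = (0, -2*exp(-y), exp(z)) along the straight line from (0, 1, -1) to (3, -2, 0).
-3*exp(-1) + 1 + 2*exp(2)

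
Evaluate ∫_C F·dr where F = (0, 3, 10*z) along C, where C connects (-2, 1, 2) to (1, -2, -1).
-24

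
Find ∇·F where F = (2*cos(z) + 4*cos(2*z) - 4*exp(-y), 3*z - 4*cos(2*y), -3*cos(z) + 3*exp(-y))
8*sin(2*y) + 3*sin(z)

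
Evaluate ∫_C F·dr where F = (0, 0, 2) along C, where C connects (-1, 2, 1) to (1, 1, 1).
0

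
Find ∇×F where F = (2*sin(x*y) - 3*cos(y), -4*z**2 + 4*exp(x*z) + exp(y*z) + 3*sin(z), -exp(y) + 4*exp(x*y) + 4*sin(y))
(4*x*exp(x*y) - 4*x*exp(x*z) - y*exp(y*z) + 8*z - exp(y) + 4*cos(y) - 3*cos(z), -4*y*exp(x*y), -2*x*cos(x*y) + 4*z*exp(x*z) - 3*sin(y))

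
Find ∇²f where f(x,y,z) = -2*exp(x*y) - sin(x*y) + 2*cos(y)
-2*x**2*exp(x*y) + x**2*sin(x*y) - y**2*(2*exp(x*y) - sin(x*y)) - 2*cos(y)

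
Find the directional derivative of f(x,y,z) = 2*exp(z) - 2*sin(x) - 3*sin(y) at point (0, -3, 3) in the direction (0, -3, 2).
sqrt(13)*(9*cos(3) + 4*exp(3))/13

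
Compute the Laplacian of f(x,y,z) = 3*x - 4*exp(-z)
-4*exp(-z)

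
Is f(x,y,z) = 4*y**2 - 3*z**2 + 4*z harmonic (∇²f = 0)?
No, ∇²f = 2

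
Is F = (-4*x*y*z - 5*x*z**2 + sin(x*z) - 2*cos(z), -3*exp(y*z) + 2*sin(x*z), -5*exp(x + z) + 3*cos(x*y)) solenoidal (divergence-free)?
No, ∇·F = -4*y*z - 5*z**2 - 3*z*exp(y*z) + z*cos(x*z) - 5*exp(x + z)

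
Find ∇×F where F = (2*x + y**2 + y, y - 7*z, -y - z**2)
(6, 0, -2*y - 1)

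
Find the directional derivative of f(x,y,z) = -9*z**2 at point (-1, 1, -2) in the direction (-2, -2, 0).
0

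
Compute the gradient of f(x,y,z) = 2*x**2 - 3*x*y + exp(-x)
(4*x - 3*y - exp(-x), -3*x, 0)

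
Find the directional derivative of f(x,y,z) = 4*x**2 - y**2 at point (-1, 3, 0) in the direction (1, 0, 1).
-4*sqrt(2)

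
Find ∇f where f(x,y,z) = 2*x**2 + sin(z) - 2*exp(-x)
(4*x + 2*exp(-x), 0, cos(z))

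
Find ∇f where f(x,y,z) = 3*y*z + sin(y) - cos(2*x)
(2*sin(2*x), 3*z + cos(y), 3*y)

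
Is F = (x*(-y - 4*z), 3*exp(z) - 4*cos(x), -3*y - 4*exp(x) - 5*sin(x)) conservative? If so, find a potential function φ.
No, ∇×F = (-3*exp(z) - 3, -4*x + 4*exp(x) + 5*cos(x), x + 4*sin(x)) ≠ 0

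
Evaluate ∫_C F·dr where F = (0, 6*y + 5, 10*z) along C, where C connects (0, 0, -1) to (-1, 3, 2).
57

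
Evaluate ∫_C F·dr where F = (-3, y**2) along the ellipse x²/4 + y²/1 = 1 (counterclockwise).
0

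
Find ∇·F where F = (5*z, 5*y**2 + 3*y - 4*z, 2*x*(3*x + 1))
10*y + 3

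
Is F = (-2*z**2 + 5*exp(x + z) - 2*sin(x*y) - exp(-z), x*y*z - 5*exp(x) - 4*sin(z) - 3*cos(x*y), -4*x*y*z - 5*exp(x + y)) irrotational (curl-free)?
No, ∇×F = (-x*y - 4*x*z - 5*exp(x + y) + 4*cos(z), ((4*y*z - 4*z + 5*exp(x + y) + 5*exp(x + z))*exp(z) + 1)*exp(-z), 2*x*cos(x*y) + y*z + 3*y*sin(x*y) - 5*exp(x))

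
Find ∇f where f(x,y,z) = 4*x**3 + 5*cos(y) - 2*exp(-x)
(12*x**2 + 2*exp(-x), -5*sin(y), 0)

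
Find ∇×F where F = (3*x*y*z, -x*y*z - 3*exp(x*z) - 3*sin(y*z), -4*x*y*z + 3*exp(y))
(x*y - 4*x*z + 3*x*exp(x*z) + 3*y*cos(y*z) + 3*exp(y), y*(3*x + 4*z), z*(-3*x - y - 3*exp(x*z)))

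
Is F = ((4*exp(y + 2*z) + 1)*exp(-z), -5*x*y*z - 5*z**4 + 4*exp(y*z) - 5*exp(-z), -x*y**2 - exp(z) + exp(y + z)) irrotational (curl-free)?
No, ∇×F = (3*x*y - 4*y*exp(y*z) + 20*z**3 + exp(y + z) - 5*exp(-z), y**2 + 4*exp(y + z) - exp(-z), -5*y*z - 4*exp(y + z))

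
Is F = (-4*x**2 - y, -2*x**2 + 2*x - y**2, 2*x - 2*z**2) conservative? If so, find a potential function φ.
No, ∇×F = (0, -2, 3 - 4*x) ≠ 0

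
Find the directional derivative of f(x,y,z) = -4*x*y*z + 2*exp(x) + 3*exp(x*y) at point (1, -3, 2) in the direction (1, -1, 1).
2*sqrt(3)*(-6 + exp(4) + 22*exp(3))*exp(-3)/3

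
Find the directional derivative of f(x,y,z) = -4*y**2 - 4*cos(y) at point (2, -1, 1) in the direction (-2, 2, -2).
4*sqrt(3)*(2 - sin(1))/3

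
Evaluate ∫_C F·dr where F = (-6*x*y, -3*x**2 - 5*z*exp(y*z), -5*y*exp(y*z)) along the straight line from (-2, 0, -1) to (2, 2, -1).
-19 - 5*exp(-2)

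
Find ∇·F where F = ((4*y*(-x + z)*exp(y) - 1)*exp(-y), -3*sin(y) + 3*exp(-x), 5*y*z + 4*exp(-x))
y - 3*cos(y)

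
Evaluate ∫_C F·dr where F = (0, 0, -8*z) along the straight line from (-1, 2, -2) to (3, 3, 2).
0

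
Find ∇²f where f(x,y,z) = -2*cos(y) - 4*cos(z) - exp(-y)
2*cos(y) + 4*cos(z) - exp(-y)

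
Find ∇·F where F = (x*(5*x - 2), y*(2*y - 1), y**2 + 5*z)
10*x + 4*y + 2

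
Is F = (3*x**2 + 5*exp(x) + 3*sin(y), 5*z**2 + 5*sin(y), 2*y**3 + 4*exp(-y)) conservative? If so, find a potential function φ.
No, ∇×F = (6*y**2 - 10*z - 4*exp(-y), 0, -3*cos(y)) ≠ 0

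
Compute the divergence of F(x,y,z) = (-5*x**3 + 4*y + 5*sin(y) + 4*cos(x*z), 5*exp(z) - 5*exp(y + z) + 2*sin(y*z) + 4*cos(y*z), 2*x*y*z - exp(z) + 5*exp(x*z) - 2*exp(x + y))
-15*x**2 + 2*x*y + 5*x*exp(x*z) - 4*z*sin(x*z) - 4*z*sin(y*z) + 2*z*cos(y*z) - exp(z) - 5*exp(y + z)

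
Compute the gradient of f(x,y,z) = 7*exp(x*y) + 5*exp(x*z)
(7*y*exp(x*y) + 5*z*exp(x*z), 7*x*exp(x*y), 5*x*exp(x*z))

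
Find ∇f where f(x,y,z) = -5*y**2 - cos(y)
(0, -10*y + sin(y), 0)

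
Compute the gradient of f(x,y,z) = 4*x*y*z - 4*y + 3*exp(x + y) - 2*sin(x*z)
(4*y*z - 2*z*cos(x*z) + 3*exp(x + y), 4*x*z + 3*exp(x + y) - 4, 2*x*(2*y - cos(x*z)))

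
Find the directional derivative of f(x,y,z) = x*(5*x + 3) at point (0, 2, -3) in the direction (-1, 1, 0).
-3*sqrt(2)/2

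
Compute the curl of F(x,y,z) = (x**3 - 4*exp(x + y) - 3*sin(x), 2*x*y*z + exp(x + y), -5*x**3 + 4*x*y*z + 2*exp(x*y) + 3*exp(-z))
(2*x*(-y + 2*z + exp(x*y)), 15*x**2 - 4*y*z - 2*y*exp(x*y), 2*y*z + 5*exp(x + y))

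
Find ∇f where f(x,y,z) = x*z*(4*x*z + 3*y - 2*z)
(z*(8*x*z + 3*y - 2*z), 3*x*z, x*(8*x*z + 3*y - 4*z))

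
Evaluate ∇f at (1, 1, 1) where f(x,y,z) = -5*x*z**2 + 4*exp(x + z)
(-5 + 4*exp(2), 0, -10 + 4*exp(2))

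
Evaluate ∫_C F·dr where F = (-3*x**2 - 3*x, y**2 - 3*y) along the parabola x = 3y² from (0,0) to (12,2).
-5842/3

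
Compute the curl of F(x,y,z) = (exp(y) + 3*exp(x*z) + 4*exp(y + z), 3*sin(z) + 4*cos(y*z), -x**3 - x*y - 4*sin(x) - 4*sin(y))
(-x + 4*y*sin(y*z) - 4*cos(y) - 3*cos(z), 3*x**2 + 3*x*exp(x*z) + y + 4*exp(y + z) + 4*cos(x), -exp(y) - 4*exp(y + z))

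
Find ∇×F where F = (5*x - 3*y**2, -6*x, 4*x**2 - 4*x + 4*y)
(4, 4 - 8*x, 6*y - 6)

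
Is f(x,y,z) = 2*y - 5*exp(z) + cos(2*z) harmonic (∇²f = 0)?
No, ∇²f = -5*exp(z) - 4*cos(2*z)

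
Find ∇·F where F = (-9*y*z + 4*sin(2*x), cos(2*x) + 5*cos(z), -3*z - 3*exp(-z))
8*cos(2*x) - 3 + 3*exp(-z)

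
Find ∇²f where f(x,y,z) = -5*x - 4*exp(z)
-4*exp(z)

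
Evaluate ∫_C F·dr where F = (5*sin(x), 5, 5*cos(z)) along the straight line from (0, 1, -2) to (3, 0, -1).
-5*sin(1) + 5*sin(2) - 5*cos(3)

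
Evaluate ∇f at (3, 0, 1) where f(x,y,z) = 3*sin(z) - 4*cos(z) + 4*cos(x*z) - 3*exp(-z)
(-4*sin(3), 0, -12*sin(3) + 3*exp(-1) + 3*cos(1) + 4*sin(1))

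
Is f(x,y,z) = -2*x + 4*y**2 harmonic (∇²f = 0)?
No, ∇²f = 8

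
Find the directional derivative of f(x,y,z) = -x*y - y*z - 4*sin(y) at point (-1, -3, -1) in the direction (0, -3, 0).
4*cos(3) - 2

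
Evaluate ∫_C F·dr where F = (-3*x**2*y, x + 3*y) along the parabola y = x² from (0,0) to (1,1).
47/30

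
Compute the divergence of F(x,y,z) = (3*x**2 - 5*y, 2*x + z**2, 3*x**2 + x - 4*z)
6*x - 4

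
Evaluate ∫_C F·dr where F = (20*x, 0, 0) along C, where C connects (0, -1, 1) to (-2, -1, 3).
40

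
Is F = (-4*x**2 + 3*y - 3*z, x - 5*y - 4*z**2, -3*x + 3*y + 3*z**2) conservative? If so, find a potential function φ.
No, ∇×F = (8*z + 3, 0, -2) ≠ 0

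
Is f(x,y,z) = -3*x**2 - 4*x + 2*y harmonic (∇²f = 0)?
No, ∇²f = -6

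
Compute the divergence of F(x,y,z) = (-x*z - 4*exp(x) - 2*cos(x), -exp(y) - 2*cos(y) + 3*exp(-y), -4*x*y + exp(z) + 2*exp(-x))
-z - 4*exp(x) - exp(y) + exp(z) + 2*sin(x) + 2*sin(y) - 3*exp(-y)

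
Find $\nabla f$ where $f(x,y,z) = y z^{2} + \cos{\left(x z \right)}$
(-z*sin(x*z), z**2, -x*sin(x*z) + 2*y*z)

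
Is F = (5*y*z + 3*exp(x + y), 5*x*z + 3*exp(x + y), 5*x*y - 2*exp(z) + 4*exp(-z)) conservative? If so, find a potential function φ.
Yes, F is conservative. φ = 5*x*y*z - 2*exp(z) + 3*exp(x + y) - 4*exp(-z)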